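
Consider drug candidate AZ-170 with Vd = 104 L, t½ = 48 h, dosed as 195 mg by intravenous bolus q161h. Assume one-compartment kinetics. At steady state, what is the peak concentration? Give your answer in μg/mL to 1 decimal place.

Over one 161-h interval, 161/48 ≈ 3.3542 half-lives elapse, leaving f ≈ 0.0978 of each dose.
Accumulation ratio R = 1/(1 − f) ≈ 1/0.9022 ≈ 1.1084.
Each bolus raises the concentration by D/Vd = 195/104 ≈ 1.875 μg/mL.
Steady-state peak Cmax,ss = C₀·R ≈ 1.875 × 1.1084 ≈ 2.078 μg/mL.

2.1 μg/mL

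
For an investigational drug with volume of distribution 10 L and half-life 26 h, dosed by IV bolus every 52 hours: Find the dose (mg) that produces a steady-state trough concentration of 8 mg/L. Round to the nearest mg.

240 mg

τ/t½ = 52/26 ≈ 2, so f = (1/2)^(52/26) ≈ 0.250000.
Cmin,ss = (D/Vd)·f/(1−f), so D = Cmin,ss·Vd·(1−f)/f.
D = 8 × 10 × (1−f)/f ≈ 8 × 10 × 3.00000 ≈ 240.00 mg.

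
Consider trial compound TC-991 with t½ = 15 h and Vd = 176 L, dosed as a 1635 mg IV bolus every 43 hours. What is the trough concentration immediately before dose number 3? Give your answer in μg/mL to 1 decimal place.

1.4 μg/mL

f = (1/2)^(τ/t½) = (1/2)^(43/15) ≈ 0.1371.
C₀ = D/Vd = 1635/176 ≈ 9.290 μg/mL.
Before the 3rd dose, 2 doses have been given. Superposition: Cmin = C₀·(f + f²).
≈ 9.290 × (0.1371 + 0.0188) ≈ 9.290 × 0.1559 ≈ 1.448 μg/mL.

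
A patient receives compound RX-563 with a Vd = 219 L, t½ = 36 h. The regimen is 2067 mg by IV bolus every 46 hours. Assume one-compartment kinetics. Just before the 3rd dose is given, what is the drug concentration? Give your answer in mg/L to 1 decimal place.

f = (1/2)^(τ/t½) = (1/2)^(46/36) ≈ 0.4124.
C₀ = D/Vd = 2067/219 ≈ 9.438 mg/L.
Before the 3rd dose, 2 doses have been given. Superposition: Cmin = C₀·(f + f²).
≈ 9.438 × (0.4124 + 0.1701) ≈ 9.438 × 0.5825 ≈ 5.498 mg/L.

5.5 mg/L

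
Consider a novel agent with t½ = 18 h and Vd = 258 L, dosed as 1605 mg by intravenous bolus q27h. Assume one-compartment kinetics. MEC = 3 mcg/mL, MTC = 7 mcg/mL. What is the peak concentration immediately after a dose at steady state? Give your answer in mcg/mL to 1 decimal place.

Over one 27-h interval, 27/18 ≈ 1.5 half-lives elapse, leaving f ≈ 0.3536 of each dose.
At steady state, accumulation factor R = 1/(1 − e^(−kτ)) ≈ 1.5470.
Each bolus raises the concentration by D/Vd = 1605/258 ≈ 6.221 mcg/mL.
Steady-state peak Cmax,ss = C₀·R ≈ 6.221 × 1.5470 ≈ 9.624 mcg/mL.
Peak 9.6 mcg/mL vs MTC 7 mcg/mL: exceeds toxic threshold.

9.6 mcg/mL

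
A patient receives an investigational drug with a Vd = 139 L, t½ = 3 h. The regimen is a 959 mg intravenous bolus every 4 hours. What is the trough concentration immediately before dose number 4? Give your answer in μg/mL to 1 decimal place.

f = (1/2)^(τ/t½) = (1/2)^(4/3) ≈ 0.3969.
C₀ = D/Vd = 959/139 ≈ 6.899 μg/mL.
Before the 4th dose, 3 doses have been given. Superposition: Cmin = C₀·(f + f² + … + f^3).
≈ 6.899 × (0.3969 + 0.1575 + 0.0625) ≈ 6.899 × 0.6169 ≈ 4.256 μg/mL.

4.3 μg/mL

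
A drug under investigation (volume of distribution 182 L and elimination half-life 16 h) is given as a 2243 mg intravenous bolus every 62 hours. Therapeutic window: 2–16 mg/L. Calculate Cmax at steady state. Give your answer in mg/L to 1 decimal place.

τ/t½ = 62/16 ≈ 3.875, so fraction remaining f = (1/2)^(62/16) ≈ 0.0682.
At steady state, accumulation factor R = 1/(1 − e^(−kτ)) ≈ 1.0732.
Each bolus raises the concentration by D/Vd = 2243/182 ≈ 12.324 mg/L.
Steady-state peak Cmax,ss = C₀·R ≈ 12.324 × 1.0732 ≈ 13.226 mg/L.
Peak 13.2 mg/L vs MTC 16 mg/L: below toxic threshold.

13.2 mg/L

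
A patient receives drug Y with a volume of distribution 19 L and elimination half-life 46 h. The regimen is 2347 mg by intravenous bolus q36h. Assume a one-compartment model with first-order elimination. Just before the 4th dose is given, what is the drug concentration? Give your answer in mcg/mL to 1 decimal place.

137.8 mcg/mL

f = (1/2)^(τ/t½) = (1/2)^(36/46) ≈ 0.5813.
C₀ = D/Vd = 2347/19 ≈ 123.526 mcg/mL.
Before the 4th dose, 3 doses have been given. Superposition: Cmin = C₀·(f + f² + … + f^3).
≈ 123.526 × (0.5813 + 0.3379 + 0.1964) ≈ 123.526 × 1.1156 ≈ 137.806 mcg/mL.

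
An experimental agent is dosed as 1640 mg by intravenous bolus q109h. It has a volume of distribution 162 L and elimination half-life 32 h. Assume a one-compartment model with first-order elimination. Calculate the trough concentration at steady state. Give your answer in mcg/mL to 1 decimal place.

1.1 mcg/mL

Over one 109-h interval, 109/32 ≈ 3.4062 half-lives elapse, leaving f ≈ 0.0943 of each dose.
Accumulation ratio R = 1/(1 − f) ≈ 1/0.9057 ≈ 1.1041.
Each bolus raises the concentration by D/Vd = 1640/162 ≈ 10.123 mcg/mL.
Steady-state peak Cmax,ss = C₀·R ≈ 10.123 × 1.1041 ≈ 11.177 mcg/mL.
Steady-state trough Cmin,ss = Cmax,ss·f ≈ 11.177 × 0.0943 ≈ 1.054 mcg/mL.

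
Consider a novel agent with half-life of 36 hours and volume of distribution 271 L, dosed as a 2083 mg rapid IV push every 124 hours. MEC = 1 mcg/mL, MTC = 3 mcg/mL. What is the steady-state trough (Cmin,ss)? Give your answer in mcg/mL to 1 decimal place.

0.8 mcg/mL

Over one 124-h interval, 124/36 ≈ 3.4444 half-lives elapse, leaving f ≈ 0.0919 of each dose.
Single-dose peak C₀ = D/Vd = 2083/271 ≈ 7.686 mcg/mL.
Steady-state trough Cmin,ss = C₀·f/(1−f) ≈ 7.686 × 0.0919/0.9081 ≈ 0.778 mcg/mL.
Trough 0.8 mcg/mL vs MEC 1 mcg/mL: subtherapeutic.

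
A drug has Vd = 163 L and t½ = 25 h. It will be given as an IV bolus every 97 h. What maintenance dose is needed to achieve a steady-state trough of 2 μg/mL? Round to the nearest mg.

4474 mg

τ/t½ = 97/25 ≈ 3.88, so f = (1/2)^(97/25) ≈ 0.067921.
Cmin,ss = (D/Vd)·f/(1−f), so D = Cmin,ss·Vd·(1−f)/f.
D = 2 × 163 × (1−f)/f ≈ 2 × 163 × 13.72299 ≈ 4473.69 mg.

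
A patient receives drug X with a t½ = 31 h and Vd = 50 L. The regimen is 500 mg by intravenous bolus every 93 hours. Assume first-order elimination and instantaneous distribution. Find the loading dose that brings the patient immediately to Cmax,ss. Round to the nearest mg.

f = (1/2)^(93/31) ≈ 0.125000; accumulation ratio R = 1/(1−f) ≈ 1.14286.
Loading dose to hit Cmax,ss on first dose: D_load = D_maint·R ≈ 500 × 1.14286 ≈ 571.43 mg.

571 mg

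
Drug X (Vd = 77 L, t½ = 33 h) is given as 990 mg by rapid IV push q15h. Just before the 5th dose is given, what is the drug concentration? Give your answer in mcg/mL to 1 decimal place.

24.9 mcg/mL

f = (1/2)^(τ/t½) = (1/2)^(15/33) ≈ 0.7297.
C₀ = D/Vd = 990/77 ≈ 12.857 mcg/mL.
Before the 5th dose, 4 doses have been given. Superposition: Cmin = C₀·(f + f² + … + f^4).
≈ 12.857 × (0.7297 + 0.5325 + 0.3885 + 0.2835) ≈ 12.857 × 1.9342 ≈ 24.868 mcg/mL.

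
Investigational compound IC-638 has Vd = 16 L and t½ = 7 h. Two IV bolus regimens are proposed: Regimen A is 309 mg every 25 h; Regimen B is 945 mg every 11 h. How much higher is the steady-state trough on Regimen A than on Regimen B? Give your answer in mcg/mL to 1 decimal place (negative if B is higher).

-28.2 mcg/mL

Regimen A: f = (1/2)^(25/7) ≈ 0.0841; Cmin,ss = (309/16)·f/(1−f) ≈ 1.773 mcg/mL.
Regimen B: f = (1/2)^(11/7) ≈ 0.3365; Cmin,ss = (945/16)·f/(1−f) ≈ 29.954 mcg/mL.
Difference ≈ 1.773 − 29.954 ≈ -28.181 mcg/mL.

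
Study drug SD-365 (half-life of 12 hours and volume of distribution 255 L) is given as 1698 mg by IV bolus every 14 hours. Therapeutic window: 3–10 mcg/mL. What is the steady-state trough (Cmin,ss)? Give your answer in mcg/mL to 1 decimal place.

5.3 mcg/mL

Over one 14-h interval, 14/12 ≈ 1.1667 half-lives elapse, leaving f ≈ 0.4454 of each dose.
Each bolus raises the concentration by D/Vd = 1698/255 ≈ 6.659 mcg/mL.
Steady-state trough Cmin,ss = C₀·f/(1−f) ≈ 6.659 × 0.4454/0.5546 ≈ 5.348 mcg/mL.
Trough 5.3 mcg/mL vs MEC 3 mcg/mL: adequate.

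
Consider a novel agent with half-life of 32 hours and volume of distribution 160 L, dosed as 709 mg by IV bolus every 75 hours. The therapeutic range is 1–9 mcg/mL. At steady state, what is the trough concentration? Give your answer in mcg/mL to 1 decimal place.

1.1 mcg/mL

k = ln2/t½ = ln2/32 ≈ 0.021661 h⁻¹; fraction remaining f = e^(−kτ) = e^(−0.021661×75) ≈ 0.1970.
Single-dose peak C₀ = D/Vd = 709/160 ≈ 4.431 mcg/mL.
Steady-state trough Cmin,ss = C₀·f/(1−f) ≈ 4.431 × 0.1970/0.8030 ≈ 1.087 mcg/mL.
Trough 1.1 mcg/mL vs MEC 1 mcg/mL: adequate.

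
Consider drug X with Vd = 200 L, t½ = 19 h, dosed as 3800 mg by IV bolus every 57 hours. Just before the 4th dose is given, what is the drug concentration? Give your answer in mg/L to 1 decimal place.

2.7 mg/L

f = (1/2)^(τ/t½) = (1/2)^(57/19) ≈ 0.1250.
C₀ = D/Vd = 3800/200 ≈ 19.000 mg/L.
Before the 4th dose, 3 doses have been given. Superposition: Cmin = C₀·(f + f² + … + f^3).
≈ 19.000 × (0.1250 + 0.0156 + 0.0020) ≈ 19.000 × 0.1426 ≈ 2.709 mg/L.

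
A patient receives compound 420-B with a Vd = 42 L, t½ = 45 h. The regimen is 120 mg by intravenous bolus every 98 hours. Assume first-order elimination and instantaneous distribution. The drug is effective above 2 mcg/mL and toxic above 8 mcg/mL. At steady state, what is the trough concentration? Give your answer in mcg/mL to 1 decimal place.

k = ln2/t½ = ln2/45 ≈ 0.015403 h⁻¹; fraction remaining f = e^(−kτ) = e^(−0.015403×98) ≈ 0.2210.
Accumulation ratio R = 1/(1 − f) ≈ 1/0.7790 ≈ 1.2837.
Each bolus raises the concentration by D/Vd = 120/42 ≈ 2.857 mcg/mL.
Steady-state peak Cmax,ss = C₀·R ≈ 2.857 × 1.2837 ≈ 3.668 mcg/mL.
Steady-state trough Cmin,ss = Cmax,ss·f ≈ 3.668 × 0.2210 ≈ 0.811 mcg/mL.
Trough 0.8 mcg/mL vs MEC 2 mcg/mL: subtherapeutic.

0.8 mcg/mL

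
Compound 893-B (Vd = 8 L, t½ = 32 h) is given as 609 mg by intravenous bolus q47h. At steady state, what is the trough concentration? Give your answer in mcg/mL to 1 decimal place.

43.1 mcg/mL

Over one 47-h interval, 47/32 ≈ 1.4688 half-lives elapse, leaving f ≈ 0.3613 of each dose.
Single-dose peak C₀ = D/Vd = 609/8 ≈ 76.125 mcg/mL.
Steady-state trough Cmin,ss = C₀·f/(1−f) ≈ 76.125 × 0.3613/0.6387 ≈ 43.062 mcg/mL.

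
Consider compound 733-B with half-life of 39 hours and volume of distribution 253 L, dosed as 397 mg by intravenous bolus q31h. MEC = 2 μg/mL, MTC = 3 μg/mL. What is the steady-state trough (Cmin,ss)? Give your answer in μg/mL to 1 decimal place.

Over one 31-h interval, 31/39 ≈ 0.79487 half-lives elapse, leaving f ≈ 0.5764 of each dose.
Accumulation ratio R = 1/(1 − f) ≈ 1/0.4236 ≈ 2.3607.
Each bolus raises the concentration by D/Vd = 397/253 ≈ 1.569 μg/mL.
Steady-state peak Cmax,ss = C₀·R ≈ 1.569 × 2.3607 ≈ 3.704 μg/mL.
One interval later, Cmin,ss = Cmax,ss·e^(−kτ) ≈ 3.704 × 0.5764 ≈ 2.135 μg/mL.
Trough 2.1 μg/mL vs MEC 2 μg/mL: adequate.

2.1 μg/mL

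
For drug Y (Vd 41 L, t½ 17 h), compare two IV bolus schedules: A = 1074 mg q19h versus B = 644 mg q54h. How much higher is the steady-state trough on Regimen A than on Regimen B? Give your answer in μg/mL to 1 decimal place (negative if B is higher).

20.4 μg/mL

Regimen A: f = (1/2)^(19/17) ≈ 0.4608; Cmin,ss = (1074/41)·f/(1−f) ≈ 22.386 μg/mL.
Regimen B: f = (1/2)^(54/17) ≈ 0.1106; Cmin,ss = (644/41)·f/(1−f) ≈ 1.953 μg/mL.
Difference ≈ 22.386 − 1.953 ≈ 20.433 μg/mL.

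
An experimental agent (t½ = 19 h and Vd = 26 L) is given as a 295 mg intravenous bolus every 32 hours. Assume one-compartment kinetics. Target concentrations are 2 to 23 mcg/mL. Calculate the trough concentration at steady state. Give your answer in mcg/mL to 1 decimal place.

5.1 mcg/mL

τ/t½ = 32/19 ≈ 1.6842, so fraction remaining f = (1/2)^(32/19) ≈ 0.3112.
Each bolus raises the concentration by D/Vd = 295/26 ≈ 11.346 mcg/mL.
Steady-state trough Cmin,ss = C₀·f/(1−f) ≈ 11.346 × 0.3112/0.6888 ≈ 5.126 mcg/mL.
Trough 5.1 mcg/mL vs MEC 2 mcg/mL: adequate.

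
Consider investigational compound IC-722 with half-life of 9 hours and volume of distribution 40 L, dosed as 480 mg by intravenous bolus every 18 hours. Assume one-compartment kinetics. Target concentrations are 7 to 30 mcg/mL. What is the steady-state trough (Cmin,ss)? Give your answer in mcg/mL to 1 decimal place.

4.0 mcg/mL

τ = 18 h = 2 half-lives, so f = (1/2)^2 = 0.25.
At steady state, R = 1/(1 − 0.25) = 4/3.
Single-dose peak C₀ = D/Vd = 480/40 = 12 mcg/mL.
Steady-state peak Cmax,ss = C₀·R = 12 × 4/3 ≈ 16.000 mcg/mL.
Steady-state trough Cmin,ss = Cmax,ss·f ≈ 16.000 × 0.25 ≈ 4.000 mcg/mL.
Trough 4.0 mcg/mL vs MEC 7 mcg/mL: subtherapeutic.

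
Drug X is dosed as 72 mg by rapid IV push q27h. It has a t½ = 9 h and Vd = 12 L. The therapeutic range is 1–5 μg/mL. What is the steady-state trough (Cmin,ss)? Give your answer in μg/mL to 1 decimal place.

τ = 27 h = 3 half-lives, so f = (1/2)^3 = 0.125.
Accumulation ratio R = 1/(1 − f) = 1/0.875 = 8/7.
Single-dose peak C₀ = D/Vd = 72/12 = 6 μg/mL.
Steady-state peak Cmax,ss = C₀·R = 6 × 8/7 ≈ 6.857 μg/mL.
Steady-state trough Cmin,ss = Cmax,ss·f ≈ 6.857 × 0.125 ≈ 0.857 μg/mL.
Trough 0.9 μg/mL vs MEC 1 μg/mL: subtherapeutic.

0.9 μg/mL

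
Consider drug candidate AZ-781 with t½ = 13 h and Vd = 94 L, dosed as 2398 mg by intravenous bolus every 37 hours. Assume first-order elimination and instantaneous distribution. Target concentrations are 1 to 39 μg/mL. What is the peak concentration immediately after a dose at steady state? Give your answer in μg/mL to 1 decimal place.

k = ln2/t½ = ln2/13 ≈ 0.053319 h⁻¹; fraction remaining f = e^(−kτ) = e^(−0.053319×37) ≈ 0.1391.
At steady state, accumulation factor R = 1/(1 − e^(−kτ)) ≈ 1.1616.
Each bolus raises the concentration by D/Vd = 2398/94 ≈ 25.511 μg/mL.
Steady-state peak Cmax,ss = C₀·R ≈ 25.511 × 1.1616 ≈ 29.634 μg/mL.
Peak 29.6 μg/mL vs MTC 39 μg/mL: below toxic threshold.

29.6 μg/mL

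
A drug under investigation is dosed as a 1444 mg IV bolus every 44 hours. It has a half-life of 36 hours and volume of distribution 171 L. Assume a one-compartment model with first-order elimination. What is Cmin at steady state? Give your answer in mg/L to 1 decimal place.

6.3 mg/L

k = ln2/t½ = ln2/36 ≈ 0.019254 h⁻¹; fraction remaining f = e^(−kτ) = e^(−0.019254×44) ≈ 0.4286.
Single-dose peak C₀ = D/Vd = 1444/171 ≈ 8.444 mg/L.
Steady-state trough Cmin,ss = C₀·f/(1−f) ≈ 8.444 × 0.4286/0.5714 ≈ 6.334 mg/L.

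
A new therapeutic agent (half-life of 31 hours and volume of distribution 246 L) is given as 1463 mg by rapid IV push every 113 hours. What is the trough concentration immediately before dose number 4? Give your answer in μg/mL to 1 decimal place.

f = (1/2)^(τ/t½) = (1/2)^(113/31) ≈ 0.0799.
C₀ = D/Vd = 1463/246 ≈ 5.947 μg/mL.
Before the 4th dose, 3 doses have been given. Superposition: Cmin = C₀·(f + f² + … + f^3).
≈ 5.947 × (0.0799 + 0.0064 + 0.0005) ≈ 5.947 × 0.0868 ≈ 0.516 μg/mL.

0.5 μg/mL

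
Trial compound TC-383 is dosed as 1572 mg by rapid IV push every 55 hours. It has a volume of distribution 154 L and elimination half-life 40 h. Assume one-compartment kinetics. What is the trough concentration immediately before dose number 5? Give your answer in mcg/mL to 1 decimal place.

6.3 mcg/mL

f = (1/2)^(τ/t½) = (1/2)^(55/40) ≈ 0.3856.
C₀ = D/Vd = 1572/154 ≈ 10.208 mcg/mL.
Before the 5th dose, 4 doses have been given. Superposition: Cmin = C₀·(f + f² + … + f^4).
≈ 10.208 × (0.3856 + 0.1487 + 0.0573 + 0.0221) ≈ 10.208 × 0.6137 ≈ 6.265 mcg/mL.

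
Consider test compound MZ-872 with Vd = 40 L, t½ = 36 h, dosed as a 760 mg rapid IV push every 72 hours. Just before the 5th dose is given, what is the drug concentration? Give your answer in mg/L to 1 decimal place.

f = (1/2)^(τ/t½) = (1/2)^(72/36) ≈ 0.2500.
C₀ = D/Vd = 760/40 ≈ 19.000 mg/L.
Before the 5th dose, 4 doses have been given. Superposition: Cmin = C₀·(f + f² + … + f^4).
≈ 19.000 × (0.2500 + 0.0625 + 0.0156 + 0.0039) ≈ 19.000 × 0.3320 ≈ 6.308 mg/L.

6.3 mg/L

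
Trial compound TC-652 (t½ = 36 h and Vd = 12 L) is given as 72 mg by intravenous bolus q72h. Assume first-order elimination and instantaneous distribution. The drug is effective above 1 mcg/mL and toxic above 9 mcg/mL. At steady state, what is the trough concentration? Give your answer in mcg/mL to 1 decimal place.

τ = 72 h = 2 half-lives, so f = (1/2)^2 = 0.25.
Accumulation ratio R = 1/(1 − f) = 1/0.75 = 4/3.
Single-dose peak C₀ = D/Vd = 72/12 = 6 mcg/mL.
Steady-state peak Cmax,ss = C₀·R = 6 × 4/3 ≈ 8.000 mcg/mL.
Steady-state trough Cmin,ss = Cmax,ss·f ≈ 8.000 × 0.25 ≈ 2.000 mcg/mL.
Trough 2.0 mcg/mL vs MEC 1 mcg/mL: adequate.

2.0 mcg/mL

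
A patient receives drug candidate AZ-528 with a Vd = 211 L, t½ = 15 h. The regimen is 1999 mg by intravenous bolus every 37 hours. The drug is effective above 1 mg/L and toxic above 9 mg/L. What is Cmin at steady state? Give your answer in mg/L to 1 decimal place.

Over one 37-h interval, 37/15 ≈ 2.4667 half-lives elapse, leaving f ≈ 0.1809 of each dose.
Each bolus raises the concentration by D/Vd = 1999/211 ≈ 9.474 mg/L.
Steady-state trough Cmin,ss = C₀·f/(1−f) ≈ 9.474 × 0.1809/0.8191 ≈ 2.092 mg/L.
Trough 2.1 mg/L vs MEC 1 mg/L: adequate.

2.1 mg/L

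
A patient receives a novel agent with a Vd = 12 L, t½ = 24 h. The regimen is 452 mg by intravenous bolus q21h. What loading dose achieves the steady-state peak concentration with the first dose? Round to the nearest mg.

f = (1/2)^(21/24) ≈ 0.545254; accumulation ratio R = 1/(1−f) ≈ 2.19903.
Loading dose to hit Cmax,ss on first dose: D_load = D_maint·R ≈ 452 × 2.19903 ≈ 993.96 mg.

994 mg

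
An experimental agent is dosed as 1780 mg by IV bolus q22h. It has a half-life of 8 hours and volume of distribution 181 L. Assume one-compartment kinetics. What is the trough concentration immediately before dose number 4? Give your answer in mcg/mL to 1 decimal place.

1.7 mcg/mL

f = (1/2)^(τ/t½) = (1/2)^(22/8) ≈ 0.1487.
C₀ = D/Vd = 1780/181 ≈ 9.834 mcg/mL.
Before the 4th dose, 3 doses have been given. Superposition: Cmin = C₀·(f + f² + … + f^3).
≈ 9.834 × (0.1487 + 0.0221 + 0.0033) ≈ 9.834 × 0.1741 ≈ 1.712 mcg/mL.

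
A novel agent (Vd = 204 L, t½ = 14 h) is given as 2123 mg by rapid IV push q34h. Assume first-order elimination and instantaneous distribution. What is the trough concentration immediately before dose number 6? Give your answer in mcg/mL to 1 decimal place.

2.4 mcg/mL

f = (1/2)^(τ/t½) = (1/2)^(34/14) ≈ 0.1857.
C₀ = D/Vd = 2123/204 ≈ 10.407 mcg/mL.
Before the 6th dose, 5 doses have been given. Superposition: Cmin = C₀·(f + f² + … + f^5).
≈ 10.407 × (0.1857 + 0.0345 + 0.0064 + 0.0012 + 0.0002) ≈ 10.407 × 0.2280 ≈ 2.373 mcg/mL.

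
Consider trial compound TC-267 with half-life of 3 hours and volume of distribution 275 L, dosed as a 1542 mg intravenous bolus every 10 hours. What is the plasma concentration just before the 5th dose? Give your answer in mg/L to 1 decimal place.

f = (1/2)^(τ/t½) = (1/2)^(10/3) ≈ 0.0992.
C₀ = D/Vd = 1542/275 ≈ 5.607 mg/L.
Before the 5th dose, 4 doses have been given. Superposition: Cmin = C₀·(f + f² + … + f^4).
≈ 5.607 × (0.0992 + 0.0098 + 0.0010 + 0.0001) ≈ 5.607 × 0.1101 ≈ 0.617 mg/L.

0.6 mg/L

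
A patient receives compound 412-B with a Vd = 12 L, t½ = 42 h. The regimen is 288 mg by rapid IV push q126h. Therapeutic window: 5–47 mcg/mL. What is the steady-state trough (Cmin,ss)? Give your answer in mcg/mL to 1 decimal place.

3.4 mcg/mL

τ = 126 h = 3 half-lives, so f = (1/2)^3 = 0.125.
Accumulation ratio R = 1/(1 − f) = 1/0.875 = 8/7.
Single-dose peak C₀ = D/Vd = 288/12 = 24 mcg/mL.
Steady-state peak Cmax,ss = C₀·R = 24 × 8/7 ≈ 27.429 mcg/mL.
Steady-state trough Cmin,ss = Cmax,ss·f ≈ 27.429 × 0.125 ≈ 3.429 mcg/mL.
Trough 3.4 mcg/mL vs MEC 5 mcg/mL: subtherapeutic.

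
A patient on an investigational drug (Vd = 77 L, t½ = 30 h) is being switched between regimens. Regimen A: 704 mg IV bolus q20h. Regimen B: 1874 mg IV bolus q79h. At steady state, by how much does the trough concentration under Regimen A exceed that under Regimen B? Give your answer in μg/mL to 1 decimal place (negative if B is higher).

Regimen A: f = (1/2)^(20/30) ≈ 0.6300; Cmin,ss = (704/77)·f/(1−f) ≈ 15.568 μg/mL.
Regimen B: f = (1/2)^(79/30) ≈ 0.1612; Cmin,ss = (1874/77)·f/(1−f) ≈ 4.677 μg/mL.
Difference ≈ 15.568 − 4.677 ≈ 10.891 μg/mL.

10.9 μg/mL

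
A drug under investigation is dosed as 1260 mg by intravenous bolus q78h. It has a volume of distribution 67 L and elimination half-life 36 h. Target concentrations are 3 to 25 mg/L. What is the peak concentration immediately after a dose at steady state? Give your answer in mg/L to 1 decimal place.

24.2 mg/L

τ/t½ = 78/36 ≈ 2.1667, so fraction remaining f = (1/2)^(78/36) ≈ 0.2227.
At steady state, accumulation factor R = 1/(1 − e^(−kτ)) ≈ 1.2865.
Each bolus raises the concentration by D/Vd = 1260/67 ≈ 18.806 mg/L.
Cmax,ss = C₀/(1 − f) ≈ 18.806/0.7773 ≈ 24.194 mg/L.
Peak 24.2 mg/L vs MTC 25 mg/L: below toxic threshold.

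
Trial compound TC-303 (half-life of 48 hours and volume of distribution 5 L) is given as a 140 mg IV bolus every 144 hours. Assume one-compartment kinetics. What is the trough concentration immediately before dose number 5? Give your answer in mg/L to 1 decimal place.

f = (1/2)^(τ/t½) = (1/2)^(144/48) ≈ 0.1250.
C₀ = D/Vd = 140/5 ≈ 28.000 mg/L.
Before the 5th dose, 4 doses have been given. Superposition: Cmin = C₀·(f + f² + … + f^4).
≈ 28.000 × (0.1250 + 0.0156 + 0.0020 + 0.0002) ≈ 28.000 × 0.1428 ≈ 3.998 mg/L.

4.0 mg/L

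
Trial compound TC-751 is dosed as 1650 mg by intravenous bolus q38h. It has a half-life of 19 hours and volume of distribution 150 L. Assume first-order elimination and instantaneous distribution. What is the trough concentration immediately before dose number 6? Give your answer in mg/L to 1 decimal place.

3.7 mg/L

f = (1/2)^(τ/t½) = (1/2)^(38/19) ≈ 0.2500.
C₀ = D/Vd = 1650/150 ≈ 11.000 mg/L.
Before the 6th dose, 5 doses have been given. Superposition: Cmin = C₀·(f + f² + … + f^5).
≈ 11.000 × (0.2500 + 0.0625 + 0.0156 + 0.0039 + 0.0010) ≈ 11.000 × 0.3330 ≈ 3.663 mg/L.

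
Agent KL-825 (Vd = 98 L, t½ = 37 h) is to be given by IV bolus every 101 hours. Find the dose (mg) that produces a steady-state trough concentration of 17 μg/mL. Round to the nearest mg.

τ/t½ = 101/37 ≈ 2.7297, so f = (1/2)^(101/37) ≈ 0.150754.
Cmin,ss = (D/Vd)·f/(1−f), so D = Cmin,ss·Vd·(1−f)/f.
D = 17 × 98 × (1−f)/f ≈ 17 × 98 × 5.63332 ≈ 9385.11 mg.

9385 mg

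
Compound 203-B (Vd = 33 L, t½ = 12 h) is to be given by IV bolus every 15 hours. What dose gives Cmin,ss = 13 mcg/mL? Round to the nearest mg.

591 mg

τ/t½ = 15/12 ≈ 1.25, so f = (1/2)^(15/12) ≈ 0.420448.
Cmin,ss = (D/Vd)·f/(1−f), so D = Cmin,ss·Vd·(1−f)/f.
D = 13 × 33 × (1−f)/f ≈ 13 × 33 × 1.37842 ≈ 591.34 mg.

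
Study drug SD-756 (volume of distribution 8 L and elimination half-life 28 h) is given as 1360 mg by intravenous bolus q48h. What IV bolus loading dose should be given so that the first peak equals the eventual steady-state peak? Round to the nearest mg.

f = (1/2)^(48/28) ≈ 0.304753; accumulation ratio R = 1/(1−f) ≈ 1.43834.
Loading dose to hit Cmax,ss on first dose: D_load = D_maint·R ≈ 1360 × 1.43834 ≈ 1956.14 mg.

1956 mg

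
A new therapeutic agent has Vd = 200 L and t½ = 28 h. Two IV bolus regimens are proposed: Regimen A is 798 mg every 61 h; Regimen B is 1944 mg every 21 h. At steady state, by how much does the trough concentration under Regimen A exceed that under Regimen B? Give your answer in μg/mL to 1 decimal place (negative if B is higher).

Regimen A: f = (1/2)^(61/28) ≈ 0.2209; Cmin,ss = (798/200)·f/(1−f) ≈ 1.131 μg/mL.
Regimen B: f = (1/2)^(21/28) ≈ 0.5946; Cmin,ss = (1944/200)·f/(1−f) ≈ 14.256 μg/mL.
Difference ≈ 1.131 − 14.256 ≈ -13.125 μg/mL.

-13.1 μg/mL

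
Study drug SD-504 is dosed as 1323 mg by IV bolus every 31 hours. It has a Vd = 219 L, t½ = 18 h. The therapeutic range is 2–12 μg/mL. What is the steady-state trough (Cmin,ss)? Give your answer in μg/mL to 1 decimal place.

Over one 31-h interval, 31/18 ≈ 1.7222 half-lives elapse, leaving f ≈ 0.3031 of each dose.
Accumulation ratio R = 1/(1 − f) ≈ 1/0.6969 ≈ 1.4349.
Single-dose peak C₀ = D/Vd = 1323/219 ≈ 6.041 μg/mL.
Steady-state peak Cmax,ss = C₀·R ≈ 6.041 × 1.4349 ≈ 8.668 μg/mL.
One interval later, Cmin,ss = Cmax,ss·e^(−kτ) ≈ 8.668 × 0.3031 ≈ 2.627 μg/mL.
Trough 2.6 μg/mL vs MEC 2 μg/mL: adequate.

2.6 μg/mL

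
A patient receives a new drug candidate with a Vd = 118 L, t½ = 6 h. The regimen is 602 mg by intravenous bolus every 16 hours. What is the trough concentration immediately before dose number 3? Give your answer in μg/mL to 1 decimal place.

0.9 μg/mL

f = (1/2)^(τ/t½) = (1/2)^(16/6) ≈ 0.1575.
C₀ = D/Vd = 602/118 ≈ 5.102 μg/mL.
Before the 3rd dose, 2 doses have been given. Superposition: Cmin = C₀·(f + f²).
≈ 5.102 × (0.1575 + 0.0248) ≈ 5.102 × 0.1823 ≈ 0.930 μg/mL.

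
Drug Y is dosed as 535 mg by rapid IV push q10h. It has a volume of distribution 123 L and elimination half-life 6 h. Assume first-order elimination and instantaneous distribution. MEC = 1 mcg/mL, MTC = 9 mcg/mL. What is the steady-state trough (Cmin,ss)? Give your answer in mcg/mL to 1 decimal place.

Over one 10-h interval, 10/6 ≈ 1.6667 half-lives elapse, leaving f ≈ 0.3150 of each dose.
At steady state, accumulation factor R = 1/(1 − e^(−kτ)) ≈ 1.4599.
Each bolus raises the concentration by D/Vd = 535/123 ≈ 4.350 mcg/mL.
Steady-state peak Cmax,ss = C₀·R ≈ 4.350 × 1.4599 ≈ 6.351 mcg/mL.
Steady-state trough Cmin,ss = Cmax,ss·f ≈ 6.351 × 0.3150 ≈ 2.001 mcg/mL.
Trough 2.0 mcg/mL vs MEC 1 mcg/mL: adequate.

2.0 mcg/mL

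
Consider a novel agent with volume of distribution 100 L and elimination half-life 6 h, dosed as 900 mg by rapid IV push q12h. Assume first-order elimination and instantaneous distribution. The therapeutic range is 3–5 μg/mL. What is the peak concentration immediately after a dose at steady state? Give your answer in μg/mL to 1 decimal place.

12.0 μg/mL

The dosing interval is 2 half-lives, so f = 2^(−2) = 0.25.
At steady state, R = 1/(1 − 0.25) = 4/3.
Single-dose peak C₀ = D/Vd = 900/100 = 9 μg/mL.
Steady-state peak Cmax,ss = C₀·R = 9 × 4/3 ≈ 12.000 μg/mL.
Peak 12.0 μg/mL vs MTC 5 μg/mL: exceeds toxic threshold.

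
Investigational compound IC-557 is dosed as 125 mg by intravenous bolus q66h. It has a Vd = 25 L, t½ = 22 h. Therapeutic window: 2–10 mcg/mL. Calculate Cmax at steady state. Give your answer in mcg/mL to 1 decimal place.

τ = 66 h = 3 half-lives, so f = (1/2)^3 = 0.125.
Accumulation ratio R = 1/(1 − f) = 1/0.875 = 8/7.
Single-dose peak C₀ = D/Vd = 125/25 = 5 mcg/mL.
Steady-state peak Cmax,ss = C₀·R = 5 × 8/7 ≈ 5.714 mcg/mL.
Peak 5.7 mcg/mL vs MTC 10 mcg/mL: below toxic threshold.

5.7 mcg/mL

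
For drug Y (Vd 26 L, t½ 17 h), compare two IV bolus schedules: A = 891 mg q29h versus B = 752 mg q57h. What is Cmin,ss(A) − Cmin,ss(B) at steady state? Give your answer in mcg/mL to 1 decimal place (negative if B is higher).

12.0 mcg/mL

Regimen A: f = (1/2)^(29/17) ≈ 0.3065; Cmin,ss = (891/26)·f/(1−f) ≈ 15.146 mcg/mL.
Regimen B: f = (1/2)^(57/17) ≈ 0.0979; Cmin,ss = (752/26)·f/(1−f) ≈ 3.139 mcg/mL.
Difference ≈ 15.146 − 3.139 ≈ 12.007 mcg/mL.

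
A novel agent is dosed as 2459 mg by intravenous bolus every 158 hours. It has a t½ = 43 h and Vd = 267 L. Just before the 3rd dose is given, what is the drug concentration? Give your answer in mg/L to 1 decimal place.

0.8 mg/L

f = (1/2)^(τ/t½) = (1/2)^(158/43) ≈ 0.0783.
C₀ = D/Vd = 2459/267 ≈ 9.210 mg/L.
Before the 3rd dose, 2 doses have been given. Superposition: Cmin = C₀·(f + f²).
≈ 9.210 × (0.0783 + 0.0061) ≈ 9.210 × 0.0844 ≈ 0.777 mg/L.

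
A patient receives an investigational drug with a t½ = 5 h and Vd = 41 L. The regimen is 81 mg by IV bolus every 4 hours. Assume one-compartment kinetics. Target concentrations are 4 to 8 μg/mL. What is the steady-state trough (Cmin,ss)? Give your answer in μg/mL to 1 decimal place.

τ/t½ = 4/5 ≈ 0.8, so fraction remaining f = (1/2)^(4/5) ≈ 0.5743.
At steady state, accumulation factor R = 1/(1 − e^(−kτ)) ≈ 2.3491.
Each bolus raises the concentration by D/Vd = 81/41 ≈ 1.976 μg/mL.
Steady-state peak Cmax,ss = C₀·R ≈ 1.976 × 2.3491 ≈ 4.642 μg/mL.
Steady-state trough Cmin,ss = Cmax,ss·f ≈ 4.642 × 0.5743 ≈ 2.666 μg/mL.
Trough 2.7 μg/mL vs MEC 4 μg/mL: subtherapeutic.

2.7 μg/mL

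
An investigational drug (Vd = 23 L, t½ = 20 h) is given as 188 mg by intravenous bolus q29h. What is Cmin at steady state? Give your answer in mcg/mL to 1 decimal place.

4.7 mcg/mL

Over one 29-h interval, 29/20 ≈ 1.45 half-lives elapse, leaving f ≈ 0.3660 of each dose.
Single-dose peak C₀ = D/Vd = 188/23 ≈ 8.174 mcg/mL.
Steady-state trough Cmin,ss = C₀·f/(1−f) ≈ 8.174 × 0.3660/0.6340 ≈ 4.719 mcg/mL.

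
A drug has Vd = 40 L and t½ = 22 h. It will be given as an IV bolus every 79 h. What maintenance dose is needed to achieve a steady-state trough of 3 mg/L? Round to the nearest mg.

τ/t½ = 79/22 ≈ 3.5909, so f = (1/2)^(79/22) ≈ 0.082991.
Cmin,ss = (D/Vd)·f/(1−f), so D = Cmin,ss·Vd·(1−f)/f.
D = 3 × 40 × (1−f)/f ≈ 3 × 40 × 11.04950 ≈ 1325.94 mg.

1326 mg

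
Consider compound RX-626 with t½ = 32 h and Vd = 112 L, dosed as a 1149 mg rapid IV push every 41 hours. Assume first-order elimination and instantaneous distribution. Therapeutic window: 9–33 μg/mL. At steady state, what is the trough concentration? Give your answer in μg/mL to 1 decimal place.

k = ln2/t½ = ln2/32 ≈ 0.021661 h⁻¹; fraction remaining f = e^(−kτ) = e^(−0.021661×41) ≈ 0.4114.
Accumulation ratio R = 1/(1 − f) ≈ 1/0.5886 ≈ 1.6989.
Single-dose peak C₀ = D/Vd = 1149/112 ≈ 10.259 μg/mL.
Steady-state peak Cmax,ss = C₀·R ≈ 10.259 × 1.6989 ≈ 17.429 μg/mL.
One interval later, Cmin,ss = Cmax,ss·e^(−kτ) ≈ 17.429 × 0.4114 ≈ 7.170 μg/mL.
Trough 7.2 μg/mL vs MEC 9 μg/mL: subtherapeutic.

7.2 μg/mL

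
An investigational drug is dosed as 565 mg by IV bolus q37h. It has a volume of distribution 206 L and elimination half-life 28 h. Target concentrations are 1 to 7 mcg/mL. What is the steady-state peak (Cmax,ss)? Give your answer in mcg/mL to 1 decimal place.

k = ln2/t½ = ln2/28 ≈ 0.024755 h⁻¹; fraction remaining f = e^(−kτ) = e^(−0.024755×37) ≈ 0.4001.
Accumulation ratio R = 1/(1 − f) ≈ 1/0.5999 ≈ 1.6669.
Each bolus raises the concentration by D/Vd = 565/206 ≈ 2.743 mcg/mL.
Steady-state peak Cmax,ss = C₀·R ≈ 2.743 × 1.6669 ≈ 4.572 mcg/mL.
Peak 4.6 mcg/mL vs MTC 7 mcg/mL: below toxic threshold.

4.6 mcg/mL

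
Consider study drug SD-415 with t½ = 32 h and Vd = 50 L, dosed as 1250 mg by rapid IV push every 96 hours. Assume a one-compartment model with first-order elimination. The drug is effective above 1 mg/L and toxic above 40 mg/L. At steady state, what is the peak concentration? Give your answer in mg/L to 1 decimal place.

The dosing interval is 3 half-lives, so f = 2^(−3) = 0.125.
Accumulation ratio R = 1/(1 − f) = 1/0.875 = 8/7.
Single-dose peak C₀ = D/Vd = 1250/50 = 25 mg/L.
Steady-state peak Cmax,ss = C₀·R = 25 × 8/7 ≈ 28.571 mg/L.
Peak 28.6 mg/L vs MTC 40 mg/L: below toxic threshold.

28.6 mg/L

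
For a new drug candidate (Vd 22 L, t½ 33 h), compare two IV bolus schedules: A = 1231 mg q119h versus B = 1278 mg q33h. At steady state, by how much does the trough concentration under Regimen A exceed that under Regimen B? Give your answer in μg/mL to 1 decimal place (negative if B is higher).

-53.1 μg/mL

Regimen A: f = (1/2)^(119/33) ≈ 0.0821; Cmin,ss = (1231/22)·f/(1−f) ≈ 5.005 μg/mL.
Regimen B: f = (1/2)^(33/33) ≈ 0.5000; Cmin,ss = (1278/22)·f/(1−f) ≈ 58.091 μg/mL.
Difference ≈ 5.005 − 58.091 ≈ -53.086 μg/mL.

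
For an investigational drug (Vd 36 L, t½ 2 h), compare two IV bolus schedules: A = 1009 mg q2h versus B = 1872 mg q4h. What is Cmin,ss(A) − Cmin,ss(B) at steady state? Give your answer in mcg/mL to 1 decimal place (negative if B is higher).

10.7 mcg/mL

Regimen A: f = (1/2)^(2/2) ≈ 0.5000; Cmin,ss = (1009/36)·f/(1−f) ≈ 28.028 mcg/mL.
Regimen B: f = (1/2)^(4/2) ≈ 0.2500; Cmin,ss = (1872/36)·f/(1−f) ≈ 17.333 mcg/mL.
Difference ≈ 28.028 − 17.333 ≈ 10.695 mcg/mL.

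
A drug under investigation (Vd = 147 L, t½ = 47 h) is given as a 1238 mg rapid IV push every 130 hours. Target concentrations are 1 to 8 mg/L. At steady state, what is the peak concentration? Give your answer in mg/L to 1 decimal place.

τ/t½ = 130/47 ≈ 2.766, so fraction remaining f = (1/2)^(130/47) ≈ 0.1470.
Accumulation ratio R = 1/(1 − f) ≈ 1/0.8530 ≈ 1.1723.
Single-dose peak C₀ = D/Vd = 1238/147 ≈ 8.422 mg/L.
Steady-state peak Cmax,ss = C₀·R ≈ 8.422 × 1.1723 ≈ 9.873 mg/L.
Peak 9.9 mg/L vs MTC 8 mg/L: exceeds toxic threshold.

9.9 mg/L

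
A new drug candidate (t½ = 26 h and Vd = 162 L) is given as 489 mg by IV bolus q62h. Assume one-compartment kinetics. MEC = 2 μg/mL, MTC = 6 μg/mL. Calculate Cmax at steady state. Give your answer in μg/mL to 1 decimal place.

3.7 μg/mL

Over one 62-h interval, 62/26 ≈ 2.3846 half-lives elapse, leaving f ≈ 0.1915 of each dose.
At steady state, accumulation factor R = 1/(1 − e^(−kτ)) ≈ 1.2369.
Single-dose peak C₀ = D/Vd = 489/162 ≈ 3.019 μg/mL.
Steady-state peak Cmax,ss = C₀·R ≈ 3.019 × 1.2369 ≈ 3.734 μg/mL.
Peak 3.7 μg/mL vs MTC 6 μg/mL: below toxic threshold.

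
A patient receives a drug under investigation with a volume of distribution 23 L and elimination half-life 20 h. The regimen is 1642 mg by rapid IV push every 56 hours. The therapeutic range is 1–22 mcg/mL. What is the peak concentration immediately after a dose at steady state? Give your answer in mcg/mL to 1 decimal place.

83.4 mcg/mL

τ/t½ = 56/20 ≈ 2.8, so fraction remaining f = (1/2)^(56/20) ≈ 0.1436.
Accumulation ratio R = 1/(1 − f) ≈ 1/0.8564 ≈ 1.1677.
Each bolus raises the concentration by D/Vd = 1642/23 ≈ 71.391 mcg/mL.
Steady-state peak Cmax,ss = C₀·R ≈ 71.391 × 1.1677 ≈ 83.363 mcg/mL.
Peak 83.4 mcg/mL vs MTC 22 mcg/mL: exceeds toxic threshold.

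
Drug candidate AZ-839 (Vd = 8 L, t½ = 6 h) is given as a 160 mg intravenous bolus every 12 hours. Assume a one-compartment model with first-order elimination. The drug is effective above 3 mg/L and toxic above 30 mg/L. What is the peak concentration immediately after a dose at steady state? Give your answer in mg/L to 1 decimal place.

τ = 12 h = 2 half-lives, so f = (1/2)^2 = 0.25.
Accumulation ratio R = 1/(1 − f) = 1/0.75 = 4/3.
Single-dose peak C₀ = D/Vd = 160/8 = 20 mg/L.
Steady-state peak Cmax,ss = C₀·R = 20 × 4/3 ≈ 26.667 mg/L.
Peak 26.7 mg/L vs MTC 30 mg/L: below toxic threshold.

26.7 mg/L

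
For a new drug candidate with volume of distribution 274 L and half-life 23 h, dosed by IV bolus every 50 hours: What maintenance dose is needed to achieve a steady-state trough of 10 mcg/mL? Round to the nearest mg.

9624 mg

τ/t½ = 50/23 ≈ 2.1739, so f = (1/2)^(50/23) ≈ 0.221609.
Cmin,ss = (D/Vd)·f/(1−f), so D = Cmin,ss·Vd·(1−f)/f.
D = 10 × 274 × (1−f)/f ≈ 10 × 274 × 3.51245 ≈ 9624.11 mg.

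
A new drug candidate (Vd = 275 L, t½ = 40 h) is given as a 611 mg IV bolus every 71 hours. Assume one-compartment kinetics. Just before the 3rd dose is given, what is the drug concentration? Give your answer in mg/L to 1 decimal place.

0.8 mg/L

f = (1/2)^(τ/t½) = (1/2)^(71/40) ≈ 0.2922.
C₀ = D/Vd = 611/275 ≈ 2.222 mg/L.
Before the 3rd dose, 2 doses have been given. Superposition: Cmin = C₀·(f + f²).
≈ 2.222 × (0.2922 + 0.0854) ≈ 2.222 × 0.3776 ≈ 0.839 mg/L.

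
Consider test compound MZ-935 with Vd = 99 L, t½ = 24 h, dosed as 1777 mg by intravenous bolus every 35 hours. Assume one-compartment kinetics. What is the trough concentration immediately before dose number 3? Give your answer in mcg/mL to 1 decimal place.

f = (1/2)^(τ/t½) = (1/2)^(35/24) ≈ 0.3639.
C₀ = D/Vd = 1777/99 ≈ 17.949 mcg/mL.
Before the 3rd dose, 2 doses have been given. Superposition: Cmin = C₀·(f + f²).
≈ 17.949 × (0.3639 + 0.1324) ≈ 17.949 × 0.4963 ≈ 8.908 mcg/mL.

8.9 mcg/mL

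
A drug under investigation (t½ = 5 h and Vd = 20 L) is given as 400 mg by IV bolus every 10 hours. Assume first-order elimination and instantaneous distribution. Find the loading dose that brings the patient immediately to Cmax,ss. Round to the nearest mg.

f = (1/2)^(10/5) ≈ 0.250000; accumulation ratio R = 1/(1−f) ≈ 1.33333.
Loading dose to hit Cmax,ss on first dose: D_load = D_maint·R ≈ 400 × 1.33333 ≈ 533.33 mg.

533 mg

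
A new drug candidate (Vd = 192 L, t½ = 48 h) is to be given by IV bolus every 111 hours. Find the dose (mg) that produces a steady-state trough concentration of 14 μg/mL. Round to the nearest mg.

10664 mg

τ/t½ = 111/48 ≈ 2.3125, so f = (1/2)^(111/48) ≈ 0.201311.
Cmin,ss = (D/Vd)·f/(1−f), so D = Cmin,ss·Vd·(1−f)/f.
D = 14 × 192 × (1−f)/f ≈ 14 × 192 × 3.96744 ≈ 10664.48 mg.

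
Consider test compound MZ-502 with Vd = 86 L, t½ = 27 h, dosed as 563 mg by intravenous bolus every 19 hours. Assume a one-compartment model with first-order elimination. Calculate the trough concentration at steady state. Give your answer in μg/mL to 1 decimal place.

k = ln2/t½ = ln2/27 ≈ 0.025672 h⁻¹; fraction remaining f = e^(−kτ) = e^(−0.025672×19) ≈ 0.6140.
Accumulation ratio R = 1/(1 − f) ≈ 1/0.3860 ≈ 2.5907.
Single-dose peak C₀ = D/Vd = 563/86 ≈ 6.547 μg/mL.
Cmax,ss = C₀/(1 − f) ≈ 6.547/0.3860 ≈ 16.961 μg/mL.
Steady-state trough Cmin,ss = Cmax,ss·f ≈ 16.961 × 0.6140 ≈ 10.414 μg/mL.

10.4 μg/mL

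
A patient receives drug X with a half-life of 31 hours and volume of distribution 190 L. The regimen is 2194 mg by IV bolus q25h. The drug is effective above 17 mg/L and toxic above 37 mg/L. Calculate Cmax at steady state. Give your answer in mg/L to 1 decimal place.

k = ln2/t½ = ln2/31 ≈ 0.022360 h⁻¹; fraction remaining f = e^(−kτ) = e^(−0.022360×25) ≈ 0.5718.
At steady state, accumulation factor R = 1/(1 − e^(−kτ)) ≈ 2.3354.
Each bolus raises the concentration by D/Vd = 2194/190 ≈ 11.547 mg/L.
Steady-state peak Cmax,ss = C₀·R ≈ 11.547 × 2.3354 ≈ 26.967 mg/L.
Peak 27.0 mg/L vs MTC 37 mg/L: below toxic threshold.

27.0 mg/L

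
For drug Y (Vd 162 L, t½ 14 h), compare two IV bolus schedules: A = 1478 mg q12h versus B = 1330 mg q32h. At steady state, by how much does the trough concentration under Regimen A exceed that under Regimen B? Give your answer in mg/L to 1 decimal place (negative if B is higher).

Regimen A: f = (1/2)^(12/14) ≈ 0.5520; Cmin,ss = (1478/162)·f/(1−f) ≈ 11.241 mg/L.
Regimen B: f = (1/2)^(32/14) ≈ 0.2051; Cmin,ss = (1330/162)·f/(1−f) ≈ 2.118 mg/L.
Difference ≈ 11.241 − 2.118 ≈ 9.123 mg/L.

9.1 mg/L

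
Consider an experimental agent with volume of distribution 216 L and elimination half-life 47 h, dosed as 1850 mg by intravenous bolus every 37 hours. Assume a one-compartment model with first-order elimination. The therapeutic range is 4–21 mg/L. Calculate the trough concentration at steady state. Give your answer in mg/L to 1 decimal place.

τ/t½ = 37/47 ≈ 0.78723, so fraction remaining f = (1/2)^(37/47) ≈ 0.5795.
Accumulation ratio R = 1/(1 − f) ≈ 1/0.4205 ≈ 2.3781.
Single-dose peak C₀ = D/Vd = 1850/216 ≈ 8.565 mg/L.
Steady-state peak Cmax,ss = C₀·R ≈ 8.565 × 2.3781 ≈ 20.368 mg/L.
One interval later, Cmin,ss = Cmax,ss·e^(−kτ) ≈ 20.368 × 0.5795 ≈ 11.803 mg/L.
Trough 11.8 mg/L vs MEC 4 mg/L: adequate.

11.8 mg/L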